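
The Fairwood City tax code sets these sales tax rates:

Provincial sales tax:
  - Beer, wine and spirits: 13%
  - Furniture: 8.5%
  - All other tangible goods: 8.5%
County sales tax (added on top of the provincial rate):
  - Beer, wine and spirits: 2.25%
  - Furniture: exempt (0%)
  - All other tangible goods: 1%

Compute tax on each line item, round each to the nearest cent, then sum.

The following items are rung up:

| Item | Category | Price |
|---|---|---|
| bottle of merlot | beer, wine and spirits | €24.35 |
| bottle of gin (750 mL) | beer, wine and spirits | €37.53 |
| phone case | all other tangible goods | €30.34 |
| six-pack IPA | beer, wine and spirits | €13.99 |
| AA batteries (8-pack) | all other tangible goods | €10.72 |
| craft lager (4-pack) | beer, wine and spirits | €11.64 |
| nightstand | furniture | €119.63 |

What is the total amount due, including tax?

€275.61

Bottle of merlot €24.35: beer, wine and spirits → 13% + 2.25% county = 15.25% → €3.71
Bottle of gin (750 mL) €37.53: beer, wine and spirits → 13% + 2.25% county = 15.25% → €5.72
Phone case €30.34: all other tangible goods → 8.5% + 1% county = 9.5% → €2.88
Six-pack IPA €13.99: beer, wine and spirits → 13% + 2.25% county = 15.25% → €2.13
AA batteries (8-pack) €10.72: all other tangible goods → 8.5% + 1% county = 9.5% → €1.02
Craft lager (4-pack) €11.64: beer, wine and spirits → 13% + 2.25% county = 15.25% → €1.78
Nightstand €119.63: furniture → 8.5% + 0% county = 8.5% → €10.17
Subtotal = €248.20; tax = €27.41; total due = €275.61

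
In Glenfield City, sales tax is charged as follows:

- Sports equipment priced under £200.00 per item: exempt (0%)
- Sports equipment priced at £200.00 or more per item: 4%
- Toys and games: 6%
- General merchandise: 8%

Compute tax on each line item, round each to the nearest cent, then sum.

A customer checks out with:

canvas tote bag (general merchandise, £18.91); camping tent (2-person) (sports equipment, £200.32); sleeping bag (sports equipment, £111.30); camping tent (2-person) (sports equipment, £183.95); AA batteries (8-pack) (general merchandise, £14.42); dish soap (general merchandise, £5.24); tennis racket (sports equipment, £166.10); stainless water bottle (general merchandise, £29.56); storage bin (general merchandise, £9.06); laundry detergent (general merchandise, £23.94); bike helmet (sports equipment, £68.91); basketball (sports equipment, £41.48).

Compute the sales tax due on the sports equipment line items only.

Camping tent (2-person) £200.32: sports equipment, £200.00 or more → 4% → £8.01
Sleeping bag £111.30: sports equipment, under £200.00 → 0% → £0.00
Camping tent (2-person) £183.95: sports equipment, under £200.00 → 0% → £0.00
Tennis racket £166.10: sports equipment, under £200.00 → 0% → £0.00
Bike helmet £68.91: sports equipment, under £200.00 → 0% → £0.00
Basketball £41.48: sports equipment, under £200.00 → 0% → £0.00
Tax on sports equipment = £8.01 + £0.00 + £0.00 + £0.00 + £0.00 + £0.00 = £8.01

£8.01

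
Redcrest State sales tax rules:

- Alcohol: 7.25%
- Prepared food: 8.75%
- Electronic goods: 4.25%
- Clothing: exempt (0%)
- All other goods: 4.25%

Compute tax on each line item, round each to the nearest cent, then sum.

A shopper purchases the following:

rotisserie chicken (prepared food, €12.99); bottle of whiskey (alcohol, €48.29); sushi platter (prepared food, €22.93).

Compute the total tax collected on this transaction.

Rotisserie chicken €12.99: prepared food → 8.75% → €1.14
Bottle of whiskey €48.29: alcohol → 7.25% → €3.50
Sushi platter €22.93: prepared food → 8.75% → €2.01
Total tax = €1.14 + €3.50 + €2.01 = €6.65

€6.65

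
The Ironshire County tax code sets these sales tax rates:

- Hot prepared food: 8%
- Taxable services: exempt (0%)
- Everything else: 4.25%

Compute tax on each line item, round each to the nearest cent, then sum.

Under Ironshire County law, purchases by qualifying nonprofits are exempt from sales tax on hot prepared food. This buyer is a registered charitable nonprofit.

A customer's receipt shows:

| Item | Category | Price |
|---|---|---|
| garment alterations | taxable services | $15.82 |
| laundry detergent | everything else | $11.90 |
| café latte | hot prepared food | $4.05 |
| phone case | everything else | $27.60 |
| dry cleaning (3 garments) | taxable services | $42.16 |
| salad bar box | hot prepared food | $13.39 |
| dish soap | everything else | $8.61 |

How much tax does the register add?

Garment alterations $15.82: taxable services → 0% → $0.00
Laundry detergent $11.90: everything else → 4.25% → $0.51
Café latte $4.05: hot prepared food, buyer-exempt → 0% → $0.00
Phone case $27.60: everything else → 4.25% → $1.17
Dry cleaning (3 garments) $42.16: taxable services → 0% → $0.00
Salad bar box $13.39: hot prepared food, buyer-exempt → 0% → $0.00
Dish soap $8.61: everything else → 4.25% → $0.37
Total tax = $0.51 + $1.17 + $0.37 = $2.05

$2.05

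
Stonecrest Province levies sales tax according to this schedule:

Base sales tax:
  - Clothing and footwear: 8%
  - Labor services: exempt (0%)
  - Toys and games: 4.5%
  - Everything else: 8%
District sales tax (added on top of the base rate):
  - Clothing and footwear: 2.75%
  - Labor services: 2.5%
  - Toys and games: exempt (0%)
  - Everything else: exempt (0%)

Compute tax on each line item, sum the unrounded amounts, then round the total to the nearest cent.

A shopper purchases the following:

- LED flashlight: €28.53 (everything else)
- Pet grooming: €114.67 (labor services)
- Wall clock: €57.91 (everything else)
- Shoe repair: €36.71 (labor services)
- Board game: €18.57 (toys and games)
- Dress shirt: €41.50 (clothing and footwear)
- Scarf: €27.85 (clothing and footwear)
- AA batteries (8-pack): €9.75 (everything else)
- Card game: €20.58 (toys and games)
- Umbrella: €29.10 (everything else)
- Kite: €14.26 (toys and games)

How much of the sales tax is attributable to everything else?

€10.02

LED flashlight €28.53: everything else → 8% + 0% district = 8% → €2.2824
Wall clock €57.91: everything else → 8% + 0% district = 8% → €4.6328
AA batteries (8-pack) €9.75: everything else → 8% + 0% district = 8% → €0.78
Umbrella €29.10: everything else → 8% + 0% district = 8% → €2.328
Tax on everything else: unrounded sum = €10.0232 → €10.02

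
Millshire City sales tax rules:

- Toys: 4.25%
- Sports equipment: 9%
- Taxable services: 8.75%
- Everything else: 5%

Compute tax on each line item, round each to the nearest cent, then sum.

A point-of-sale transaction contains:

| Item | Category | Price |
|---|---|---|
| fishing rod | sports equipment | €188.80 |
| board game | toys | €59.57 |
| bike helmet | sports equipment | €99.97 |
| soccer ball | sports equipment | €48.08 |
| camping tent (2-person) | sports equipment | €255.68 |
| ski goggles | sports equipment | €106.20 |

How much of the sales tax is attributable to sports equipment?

€62.89

Fishing rod €188.80: sports equipment → 9% → €16.99
Bike helmet €99.97: sports equipment → 9% → €9.00
Soccer ball €48.08: sports equipment → 9% → €4.33
Camping tent (2-person) €255.68: sports equipment → 9% → €23.01
Ski goggles €106.20: sports equipment → 9% → €9.56
Tax on sports equipment = €16.99 + €9.00 + €4.33 + €23.01 + €9.56 = €62.89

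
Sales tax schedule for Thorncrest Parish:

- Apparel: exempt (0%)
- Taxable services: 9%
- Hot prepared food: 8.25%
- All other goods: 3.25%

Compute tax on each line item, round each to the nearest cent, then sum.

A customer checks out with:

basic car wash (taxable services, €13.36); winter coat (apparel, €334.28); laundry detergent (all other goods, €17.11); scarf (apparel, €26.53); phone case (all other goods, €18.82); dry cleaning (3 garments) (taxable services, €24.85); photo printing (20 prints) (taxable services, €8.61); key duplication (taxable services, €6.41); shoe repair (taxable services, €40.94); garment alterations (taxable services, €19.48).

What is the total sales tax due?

€11.39

Basic car wash €13.36: taxable services → 9% → €1.20
Winter coat €334.28: apparel → 0% → €0.00
Laundry detergent €17.11: all other goods → 3.25% → €0.56
Scarf €26.53: apparel → 0% → €0.00
Phone case €18.82: all other goods → 3.25% → €0.61
Dry cleaning (3 garments) €24.85: taxable services → 9% → €2.24
Photo printing (20 prints) €8.61: taxable services → 9% → €0.77
Key duplication €6.41: taxable services → 9% → €0.58
Shoe repair €40.94: taxable services → 9% → €3.68
Garment alterations €19.48: taxable services → 9% → €1.75
Total tax = €1.20 + €0.56 + €0.61 + €2.24 + €0.77 + €0.58 + €3.68 + €1.75 = €11.39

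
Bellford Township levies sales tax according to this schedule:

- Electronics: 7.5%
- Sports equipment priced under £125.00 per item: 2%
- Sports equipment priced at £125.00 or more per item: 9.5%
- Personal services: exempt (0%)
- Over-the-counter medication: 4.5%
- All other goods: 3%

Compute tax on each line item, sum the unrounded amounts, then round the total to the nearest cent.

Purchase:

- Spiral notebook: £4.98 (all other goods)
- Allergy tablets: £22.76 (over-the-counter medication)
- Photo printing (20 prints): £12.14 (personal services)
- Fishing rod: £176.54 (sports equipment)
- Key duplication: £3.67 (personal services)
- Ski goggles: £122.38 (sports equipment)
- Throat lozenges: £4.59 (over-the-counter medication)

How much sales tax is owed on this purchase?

£20.60

Spiral notebook £4.98: all other goods → 3% → £0.1494
Allergy tablets £22.76: over-the-counter medication → 4.5% → £1.0242
Photo printing (20 prints) £12.14: personal services → 0% → £0.00
Fishing rod £176.54: sports equipment, £125.00 or more → 9.5% → £16.7713
Key duplication £3.67: personal services → 0% → £0.00
Ski goggles £122.38: sports equipment, under £125.00 → 2% → £2.4476
Throat lozenges £4.59: over-the-counter medication → 4.5% → £0.20655
Unrounded tax sum = £20.59905 → £20.60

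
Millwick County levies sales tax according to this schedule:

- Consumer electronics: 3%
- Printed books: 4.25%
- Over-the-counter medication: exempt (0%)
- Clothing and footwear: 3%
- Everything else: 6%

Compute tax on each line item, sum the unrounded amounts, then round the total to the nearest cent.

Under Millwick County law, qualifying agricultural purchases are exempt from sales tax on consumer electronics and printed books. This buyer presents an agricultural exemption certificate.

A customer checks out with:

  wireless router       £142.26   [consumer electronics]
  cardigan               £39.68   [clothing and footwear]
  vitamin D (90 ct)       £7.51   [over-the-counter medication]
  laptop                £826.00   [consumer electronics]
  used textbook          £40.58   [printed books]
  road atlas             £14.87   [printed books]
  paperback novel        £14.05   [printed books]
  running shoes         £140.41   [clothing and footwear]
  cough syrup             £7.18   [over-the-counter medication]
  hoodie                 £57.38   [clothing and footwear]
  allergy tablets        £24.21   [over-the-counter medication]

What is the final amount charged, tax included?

Wireless router £142.26: consumer electronics, buyer-exempt → 0% → £0.00
Cardigan £39.68: clothing and footwear → 3% → £1.1904
Vitamin D (90 ct) £7.51: over-the-counter medication → 0% → £0.00
Laptop £826.00: consumer electronics, buyer-exempt → 0% → £0.00
Used textbook £40.58: printed books, buyer-exempt → 0% → £0.00
Road atlas £14.87: printed books, buyer-exempt → 0% → £0.00
Paperback novel £14.05: printed books, buyer-exempt → 0% → £0.00
Running shoes £140.41: clothing and footwear → 3% → £4.2123
Cough syrup £7.18: over-the-counter medication → 0% → £0.00
Hoodie £57.38: clothing and footwear → 3% → £1.7214
Allergy tablets £24.21: over-the-counter medication → 0% → £0.00
Subtotal = £1314.13; unrounded tax = £7.1241 → £7.12; total due = £1321.25

£1321.25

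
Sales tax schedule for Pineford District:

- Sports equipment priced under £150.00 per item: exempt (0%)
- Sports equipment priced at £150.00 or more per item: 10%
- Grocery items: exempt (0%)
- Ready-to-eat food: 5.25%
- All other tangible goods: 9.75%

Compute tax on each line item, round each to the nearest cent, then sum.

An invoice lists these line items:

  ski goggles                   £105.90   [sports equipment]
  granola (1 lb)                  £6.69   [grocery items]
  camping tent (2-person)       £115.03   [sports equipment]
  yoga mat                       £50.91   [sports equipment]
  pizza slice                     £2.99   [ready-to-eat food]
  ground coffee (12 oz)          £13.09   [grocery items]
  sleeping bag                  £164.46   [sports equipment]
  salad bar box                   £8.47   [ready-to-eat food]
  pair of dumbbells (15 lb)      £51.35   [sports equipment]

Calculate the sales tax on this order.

£17.05

Ski goggles £105.90: sports equipment, under £150.00 → 0% → £0.00
Granola (1 lb) £6.69: grocery items → 0% → £0.00
Camping tent (2-person) £115.03: sports equipment, under £150.00 → 0% → £0.00
Yoga mat £50.91: sports equipment, under £150.00 → 0% → £0.00
Pizza slice £2.99: ready-to-eat food → 5.25% → £0.16
Ground coffee (12 oz) £13.09: grocery items → 0% → £0.00
Sleeping bag £164.46: sports equipment, £150.00 or more → 10% → £16.45
Salad bar box £8.47: ready-to-eat food → 5.25% → £0.44
Pair of dumbbells (15 lb) £51.35: sports equipment, under £150.00 → 0% → £0.00
Total tax = £0.16 + £16.45 + £0.44 = £17.05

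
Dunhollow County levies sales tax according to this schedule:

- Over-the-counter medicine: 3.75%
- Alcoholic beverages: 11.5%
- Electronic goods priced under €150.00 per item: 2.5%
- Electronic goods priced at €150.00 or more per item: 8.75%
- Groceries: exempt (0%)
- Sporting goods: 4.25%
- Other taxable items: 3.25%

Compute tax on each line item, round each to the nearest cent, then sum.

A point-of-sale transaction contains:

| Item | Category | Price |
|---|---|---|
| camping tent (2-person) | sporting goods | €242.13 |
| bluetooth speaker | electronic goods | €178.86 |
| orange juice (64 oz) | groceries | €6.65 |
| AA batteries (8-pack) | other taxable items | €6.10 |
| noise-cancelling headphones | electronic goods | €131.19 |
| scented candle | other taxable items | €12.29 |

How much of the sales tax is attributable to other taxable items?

€0.60

AA batteries (8-pack) €6.10: other taxable items → 3.25% → €0.20
Scented candle €12.29: other taxable items → 3.25% → €0.40
Tax on other taxable items = €0.20 + €0.40 = €0.60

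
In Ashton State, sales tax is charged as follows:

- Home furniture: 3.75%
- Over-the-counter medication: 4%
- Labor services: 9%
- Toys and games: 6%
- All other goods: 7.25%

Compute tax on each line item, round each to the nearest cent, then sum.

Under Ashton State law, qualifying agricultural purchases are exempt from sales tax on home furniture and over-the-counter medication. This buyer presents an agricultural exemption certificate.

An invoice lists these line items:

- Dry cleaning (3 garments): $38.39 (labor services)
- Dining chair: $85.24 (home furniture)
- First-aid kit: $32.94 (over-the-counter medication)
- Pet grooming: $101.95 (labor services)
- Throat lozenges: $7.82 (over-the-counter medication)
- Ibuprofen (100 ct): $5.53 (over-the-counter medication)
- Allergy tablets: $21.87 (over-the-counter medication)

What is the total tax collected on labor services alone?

Dry cleaning (3 garments) $38.39: labor services → 9% → $3.46
Pet grooming $101.95: labor services → 9% → $9.18
Tax on labor services = $3.46 + $9.18 = $12.64

$12.64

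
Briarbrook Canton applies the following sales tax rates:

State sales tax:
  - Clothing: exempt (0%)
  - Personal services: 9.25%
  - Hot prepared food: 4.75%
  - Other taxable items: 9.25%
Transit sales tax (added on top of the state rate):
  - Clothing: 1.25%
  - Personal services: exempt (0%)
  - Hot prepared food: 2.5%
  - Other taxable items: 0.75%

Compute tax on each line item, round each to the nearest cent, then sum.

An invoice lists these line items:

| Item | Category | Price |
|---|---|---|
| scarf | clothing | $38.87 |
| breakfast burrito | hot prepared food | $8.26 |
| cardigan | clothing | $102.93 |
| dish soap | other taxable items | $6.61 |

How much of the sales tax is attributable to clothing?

$1.78

Scarf $38.87: clothing → 0% + 1.25% transit = 1.25% → $0.49
Cardigan $102.93: clothing → 0% + 1.25% transit = 1.25% → $1.29
Tax on clothing = $0.49 + $1.29 = $1.78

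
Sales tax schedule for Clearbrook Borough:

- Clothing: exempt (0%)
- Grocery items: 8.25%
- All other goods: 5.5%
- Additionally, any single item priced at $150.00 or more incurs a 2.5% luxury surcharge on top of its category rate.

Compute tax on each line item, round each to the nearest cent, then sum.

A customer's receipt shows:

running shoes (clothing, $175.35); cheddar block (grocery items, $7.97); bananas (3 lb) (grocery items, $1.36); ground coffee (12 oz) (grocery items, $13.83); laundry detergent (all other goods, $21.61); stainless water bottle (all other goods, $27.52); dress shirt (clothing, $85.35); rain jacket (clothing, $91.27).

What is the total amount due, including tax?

$433.25

Running shoes $175.35: clothing → 0% + 2.5% surcharge = 2.5% → $4.38
Cheddar block $7.97: grocery items → 8.25% → $0.66
Bananas (3 lb) $1.36: grocery items → 8.25% → $0.11
Ground coffee (12 oz) $13.83: grocery items → 8.25% → $1.14
Laundry detergent $21.61: all other goods → 5.5% → $1.19
Stainless water bottle $27.52: all other goods → 5.5% → $1.51
Dress shirt $85.35: clothing → 0% → $0.00
Rain jacket $91.27: clothing → 0% → $0.00
Subtotal = $424.26; tax = $8.99; total due = $433.25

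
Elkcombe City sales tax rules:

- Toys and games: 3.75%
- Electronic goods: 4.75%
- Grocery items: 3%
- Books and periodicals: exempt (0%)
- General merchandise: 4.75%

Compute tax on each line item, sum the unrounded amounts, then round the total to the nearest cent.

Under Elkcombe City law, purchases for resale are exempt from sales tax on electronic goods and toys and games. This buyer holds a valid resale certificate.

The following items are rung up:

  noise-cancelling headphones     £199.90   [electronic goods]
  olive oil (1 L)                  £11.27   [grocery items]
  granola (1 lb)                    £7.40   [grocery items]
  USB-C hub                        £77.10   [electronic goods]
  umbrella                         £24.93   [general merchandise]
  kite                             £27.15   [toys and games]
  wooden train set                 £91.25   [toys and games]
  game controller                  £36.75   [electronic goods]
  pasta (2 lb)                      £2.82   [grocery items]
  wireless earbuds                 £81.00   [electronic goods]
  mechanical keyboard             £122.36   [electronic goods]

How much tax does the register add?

Noise-cancelling headphones £199.90: electronic goods, buyer-exempt → 0% → £0.00
Olive oil (1 L) £11.27: grocery items → 3% → £0.3381
Granola (1 lb) £7.40: grocery items → 3% → £0.222
USB-C hub £77.10: electronic goods, buyer-exempt → 0% → £0.00
Umbrella £24.93: general merchandise → 4.75% → £1.184175
Kite £27.15: toys and games, buyer-exempt → 0% → £0.00
Wooden train set £91.25: toys and games, buyer-exempt → 0% → £0.00
Game controller £36.75: electronic goods, buyer-exempt → 0% → £0.00
Pasta (2 lb) £2.82: grocery items → 3% → £0.0846
Wireless earbuds £81.00: electronic goods, buyer-exempt → 0% → £0.00
Mechanical keyboard £122.36: electronic goods, buyer-exempt → 0% → £0.00
Unrounded tax sum = £1.828875 → £1.83

£1.83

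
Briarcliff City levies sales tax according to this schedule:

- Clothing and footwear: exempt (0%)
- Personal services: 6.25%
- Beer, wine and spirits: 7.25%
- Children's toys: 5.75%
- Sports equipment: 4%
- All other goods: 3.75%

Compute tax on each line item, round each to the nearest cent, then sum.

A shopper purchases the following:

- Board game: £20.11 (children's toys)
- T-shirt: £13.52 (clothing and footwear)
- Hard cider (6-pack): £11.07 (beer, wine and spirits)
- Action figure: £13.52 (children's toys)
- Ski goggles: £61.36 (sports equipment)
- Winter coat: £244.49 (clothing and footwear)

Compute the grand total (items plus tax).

£369.26

Board game £20.11: children's toys → 5.75% → £1.16
T-shirt £13.52: clothing and footwear → 0% → £0.00
Hard cider (6-pack) £11.07: beer, wine and spirits → 7.25% → £0.80
Action figure £13.52: children's toys → 5.75% → £0.78
Ski goggles £61.36: sports equipment → 4% → £2.45
Winter coat £244.49: clothing and footwear → 0% → £0.00
Subtotal = £364.07; tax = £5.19; total due = £369.26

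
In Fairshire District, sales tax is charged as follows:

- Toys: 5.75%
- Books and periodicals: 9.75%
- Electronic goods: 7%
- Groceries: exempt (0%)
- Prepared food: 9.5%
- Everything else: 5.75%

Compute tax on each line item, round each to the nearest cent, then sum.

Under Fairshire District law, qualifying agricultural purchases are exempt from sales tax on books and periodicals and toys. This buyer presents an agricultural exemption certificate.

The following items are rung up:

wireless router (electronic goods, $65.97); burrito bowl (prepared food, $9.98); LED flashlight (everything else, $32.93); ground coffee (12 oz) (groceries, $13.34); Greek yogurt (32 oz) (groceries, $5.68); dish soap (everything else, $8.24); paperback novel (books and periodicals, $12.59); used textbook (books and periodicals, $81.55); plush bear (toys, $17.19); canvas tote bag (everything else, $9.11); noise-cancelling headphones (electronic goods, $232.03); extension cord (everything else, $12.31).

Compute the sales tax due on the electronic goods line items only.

$20.86

Wireless router $65.97: electronic goods → 7% → $4.62
Noise-cancelling headphones $232.03: electronic goods → 7% → $16.24
Tax on electronic goods = $4.62 + $16.24 = $20.86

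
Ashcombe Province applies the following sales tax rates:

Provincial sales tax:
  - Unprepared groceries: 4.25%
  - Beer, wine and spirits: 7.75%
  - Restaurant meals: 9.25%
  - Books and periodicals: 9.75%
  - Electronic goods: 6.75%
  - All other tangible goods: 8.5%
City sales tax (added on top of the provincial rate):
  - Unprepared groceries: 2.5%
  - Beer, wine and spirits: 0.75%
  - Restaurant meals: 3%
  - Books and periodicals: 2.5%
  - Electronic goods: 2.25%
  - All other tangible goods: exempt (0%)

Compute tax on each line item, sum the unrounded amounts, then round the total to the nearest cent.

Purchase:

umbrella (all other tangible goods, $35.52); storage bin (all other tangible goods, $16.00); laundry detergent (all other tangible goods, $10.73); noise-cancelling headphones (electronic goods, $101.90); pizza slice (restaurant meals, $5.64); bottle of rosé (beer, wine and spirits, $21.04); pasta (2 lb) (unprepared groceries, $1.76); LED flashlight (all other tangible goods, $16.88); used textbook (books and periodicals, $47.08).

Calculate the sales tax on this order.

Umbrella $35.52: all other tangible goods → 8.5% + 0% city = 8.5% → $3.0192
Storage bin $16.00: all other tangible goods → 8.5% + 0% city = 8.5% → $1.36
Laundry detergent $10.73: all other tangible goods → 8.5% + 0% city = 8.5% → $0.91205
Noise-cancelling headphones $101.90: electronic goods → 6.75% + 2.25% city = 9% → $9.171
Pizza slice $5.64: restaurant meals → 9.25% + 3% city = 12.25% → $0.6909
Bottle of rosé $21.04: beer, wine and spirits → 7.75% + 0.75% city = 8.5% → $1.7884
Pasta (2 lb) $1.76: unprepared groceries → 4.25% + 2.5% city = 6.75% → $0.1188
LED flashlight $16.88: all other tangible goods → 8.5% + 0% city = 8.5% → $1.4348
Used textbook $47.08: books and periodicals → 9.75% + 2.5% city = 12.25% → $5.7673
Unrounded tax sum = $24.26245 → $24.26

$24.26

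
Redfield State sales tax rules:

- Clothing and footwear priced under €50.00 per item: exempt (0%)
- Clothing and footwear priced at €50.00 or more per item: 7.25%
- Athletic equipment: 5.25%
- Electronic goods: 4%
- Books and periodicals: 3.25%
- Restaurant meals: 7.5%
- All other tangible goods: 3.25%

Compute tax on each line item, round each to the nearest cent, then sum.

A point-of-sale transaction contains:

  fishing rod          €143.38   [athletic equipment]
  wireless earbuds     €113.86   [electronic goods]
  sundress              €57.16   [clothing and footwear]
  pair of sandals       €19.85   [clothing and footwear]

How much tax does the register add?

Fishing rod €143.38: athletic equipment → 5.25% → €7.53
Wireless earbuds €113.86: electronic goods → 4% → €4.55
Sundress €57.16: clothing and footwear, €50.00 or more → 7.25% → €4.14
Pair of sandals €19.85: clothing and footwear, under €50.00 → 0% → €0.00
Total tax = €7.53 + €4.55 + €4.14 = €16.22

€16.22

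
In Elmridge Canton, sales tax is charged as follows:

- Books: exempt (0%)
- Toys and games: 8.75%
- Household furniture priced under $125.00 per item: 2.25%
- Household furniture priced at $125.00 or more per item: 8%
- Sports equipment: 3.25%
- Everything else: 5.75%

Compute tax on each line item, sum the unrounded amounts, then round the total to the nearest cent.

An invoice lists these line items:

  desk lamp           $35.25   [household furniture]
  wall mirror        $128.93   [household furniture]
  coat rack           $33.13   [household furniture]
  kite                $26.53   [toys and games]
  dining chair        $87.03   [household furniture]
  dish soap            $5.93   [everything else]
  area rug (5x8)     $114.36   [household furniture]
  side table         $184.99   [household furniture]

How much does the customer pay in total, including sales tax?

$650.00

Desk lamp $35.25: household furniture, under $125.00 → 2.25% → $0.793125
Wall mirror $128.93: household furniture, $125.00 or more → 8% → $10.3144
Coat rack $33.13: household furniture, under $125.00 → 2.25% → $0.745425
Kite $26.53: toys and games → 8.75% → $2.321375
Dining chair $87.03: household furniture, under $125.00 → 2.25% → $1.958175
Dish soap $5.93: everything else → 5.75% → $0.340975
Area rug (5x8) $114.36: household furniture, under $125.00 → 2.25% → $2.5731
Side table $184.99: household furniture, $125.00 or more → 8% → $14.7992
Subtotal = $616.15; unrounded tax = $33.845775 → $33.85; total due = $650.00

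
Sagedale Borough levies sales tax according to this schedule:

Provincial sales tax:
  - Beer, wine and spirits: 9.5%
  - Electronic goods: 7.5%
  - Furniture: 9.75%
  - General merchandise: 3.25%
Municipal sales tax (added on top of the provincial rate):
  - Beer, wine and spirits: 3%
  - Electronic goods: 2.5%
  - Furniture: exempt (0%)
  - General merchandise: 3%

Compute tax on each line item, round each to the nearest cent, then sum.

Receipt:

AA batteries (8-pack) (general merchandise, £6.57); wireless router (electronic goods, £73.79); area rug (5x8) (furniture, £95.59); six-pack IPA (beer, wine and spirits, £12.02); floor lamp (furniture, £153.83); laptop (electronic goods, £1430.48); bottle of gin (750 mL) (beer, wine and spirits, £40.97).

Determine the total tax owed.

£181.78

AA batteries (8-pack) £6.57: general merchandise → 3.25% + 3% municipal = 6.25% → £0.41
Wireless router £73.79: electronic goods → 7.5% + 2.5% municipal = 10% → £7.38
Area rug (5x8) £95.59: furniture → 9.75% + 0% municipal = 9.75% → £9.32
Six-pack IPA £12.02: beer, wine and spirits → 9.5% + 3% municipal = 12.5% → £1.50
Floor lamp £153.83: furniture → 9.75% + 0% municipal = 9.75% → £15.00
Laptop £1430.48: electronic goods → 7.5% + 2.5% municipal = 10% → £143.05
Bottle of gin (750 mL) £40.97: beer, wine and spirits → 9.5% + 3% municipal = 12.5% → £5.12
Total tax = £0.41 + £7.38 + £9.32 + £1.50 + £15.00 + £143.05 + £5.12 = £181.78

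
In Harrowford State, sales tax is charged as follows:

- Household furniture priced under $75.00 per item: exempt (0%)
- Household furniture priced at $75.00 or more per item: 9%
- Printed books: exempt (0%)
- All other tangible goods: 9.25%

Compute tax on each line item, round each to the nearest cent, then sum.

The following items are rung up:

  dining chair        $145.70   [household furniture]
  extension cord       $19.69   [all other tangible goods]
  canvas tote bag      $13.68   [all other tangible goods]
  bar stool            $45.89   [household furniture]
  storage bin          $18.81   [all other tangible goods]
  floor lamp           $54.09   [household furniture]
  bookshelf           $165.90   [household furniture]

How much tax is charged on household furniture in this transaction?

Dining chair $145.70: household furniture, $75.00 or more → 9% → $13.11
Bar stool $45.89: household furniture, under $75.00 → 0% → $0.00
Floor lamp $54.09: household furniture, under $75.00 → 0% → $0.00
Bookshelf $165.90: household furniture, $75.00 or more → 9% → $14.93
Tax on household furniture = $13.11 + $0.00 + $0.00 + $14.93 = $28.04

$28.04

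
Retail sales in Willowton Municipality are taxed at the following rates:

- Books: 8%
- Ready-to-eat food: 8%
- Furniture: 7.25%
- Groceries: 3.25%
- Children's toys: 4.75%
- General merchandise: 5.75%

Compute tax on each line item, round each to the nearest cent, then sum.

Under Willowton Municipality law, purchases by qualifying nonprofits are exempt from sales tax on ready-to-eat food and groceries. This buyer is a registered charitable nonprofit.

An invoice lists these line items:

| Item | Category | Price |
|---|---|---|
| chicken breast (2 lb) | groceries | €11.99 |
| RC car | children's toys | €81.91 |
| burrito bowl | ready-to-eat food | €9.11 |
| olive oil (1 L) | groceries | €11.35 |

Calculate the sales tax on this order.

Chicken breast (2 lb) €11.99: groceries, buyer-exempt → 0% → €0.00
RC car €81.91: children's toys → 4.75% → €3.89
Burrito bowl €9.11: ready-to-eat food, buyer-exempt → 0% → €0.00
Olive oil (1 L) €11.35: groceries, buyer-exempt → 0% → €0.00
Total tax = €3.89

€3.89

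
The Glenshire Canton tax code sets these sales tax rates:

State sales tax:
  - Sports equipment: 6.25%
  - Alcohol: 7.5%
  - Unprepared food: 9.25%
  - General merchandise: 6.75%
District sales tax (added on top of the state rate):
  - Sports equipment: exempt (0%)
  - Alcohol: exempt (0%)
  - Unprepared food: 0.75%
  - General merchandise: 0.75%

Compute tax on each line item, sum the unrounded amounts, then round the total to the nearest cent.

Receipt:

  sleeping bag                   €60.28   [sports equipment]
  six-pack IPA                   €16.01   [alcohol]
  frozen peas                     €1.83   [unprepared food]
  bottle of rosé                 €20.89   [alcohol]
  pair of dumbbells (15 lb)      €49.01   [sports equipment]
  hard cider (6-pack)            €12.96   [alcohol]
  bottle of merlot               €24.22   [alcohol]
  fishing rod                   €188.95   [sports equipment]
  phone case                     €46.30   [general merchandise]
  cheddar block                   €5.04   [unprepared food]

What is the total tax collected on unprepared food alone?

Frozen peas €1.83: unprepared food → 9.25% + 0.75% district = 10% → €0.183
Cheddar block €5.04: unprepared food → 9.25% + 0.75% district = 10% → €0.504
Tax on unprepared food: unrounded sum = €0.687 → €0.69

€0.69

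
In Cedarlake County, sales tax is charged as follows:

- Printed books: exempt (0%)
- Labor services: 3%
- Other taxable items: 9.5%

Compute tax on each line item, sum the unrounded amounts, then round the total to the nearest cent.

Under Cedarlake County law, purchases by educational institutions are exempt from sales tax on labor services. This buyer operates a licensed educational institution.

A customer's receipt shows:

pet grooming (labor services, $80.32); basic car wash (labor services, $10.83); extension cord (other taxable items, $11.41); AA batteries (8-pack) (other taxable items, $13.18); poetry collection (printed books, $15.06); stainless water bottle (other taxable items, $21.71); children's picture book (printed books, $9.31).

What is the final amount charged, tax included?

Pet grooming $80.32: labor services, buyer-exempt → 0% → $0.00
Basic car wash $10.83: labor services, buyer-exempt → 0% → $0.00
Extension cord $11.41: other taxable items → 9.5% → $1.08395
AA batteries (8-pack) $13.18: other taxable items → 9.5% → $1.2521
Poetry collection $15.06: printed books → 0% → $0.00
Stainless water bottle $21.71: other taxable items → 9.5% → $2.06245
Children's picture book $9.31: printed books → 0% → $0.00
Subtotal = $161.82; unrounded tax = $4.3985 → $4.40; total due = $166.22

$166.22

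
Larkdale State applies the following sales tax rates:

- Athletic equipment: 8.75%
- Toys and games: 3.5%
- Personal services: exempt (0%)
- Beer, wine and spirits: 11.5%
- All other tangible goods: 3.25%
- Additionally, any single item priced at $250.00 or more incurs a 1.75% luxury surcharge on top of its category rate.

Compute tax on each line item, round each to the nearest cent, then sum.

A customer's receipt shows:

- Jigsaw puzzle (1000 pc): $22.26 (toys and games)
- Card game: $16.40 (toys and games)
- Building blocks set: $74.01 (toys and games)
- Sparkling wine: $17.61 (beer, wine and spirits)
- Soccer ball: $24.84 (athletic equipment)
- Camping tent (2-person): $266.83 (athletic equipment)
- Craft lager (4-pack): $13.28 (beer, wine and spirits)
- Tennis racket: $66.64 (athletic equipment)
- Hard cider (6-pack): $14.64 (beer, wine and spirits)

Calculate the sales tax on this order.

Jigsaw puzzle (1000 pc) $22.26: toys and games → 3.5% → $0.78
Card game $16.40: toys and games → 3.5% → $0.57
Building blocks set $74.01: toys and games → 3.5% → $2.59
Sparkling wine $17.61: beer, wine and spirits → 11.5% → $2.03
Soccer ball $24.84: athletic equipment → 8.75% → $2.17
Camping tent (2-person) $266.83: athletic equipment → 8.75% + 1.75% surcharge = 10.5% → $28.02
Craft lager (4-pack) $13.28: beer, wine and spirits → 11.5% → $1.53
Tennis racket $66.64: athletic equipment → 8.75% → $5.83
Hard cider (6-pack) $14.64: beer, wine and spirits → 11.5% → $1.68
Total tax = $0.78 + $0.57 + $2.59 + $2.03 + $2.17 + $28.02 + $1.53 + $5.83 + $1.68 = $45.20

$45.20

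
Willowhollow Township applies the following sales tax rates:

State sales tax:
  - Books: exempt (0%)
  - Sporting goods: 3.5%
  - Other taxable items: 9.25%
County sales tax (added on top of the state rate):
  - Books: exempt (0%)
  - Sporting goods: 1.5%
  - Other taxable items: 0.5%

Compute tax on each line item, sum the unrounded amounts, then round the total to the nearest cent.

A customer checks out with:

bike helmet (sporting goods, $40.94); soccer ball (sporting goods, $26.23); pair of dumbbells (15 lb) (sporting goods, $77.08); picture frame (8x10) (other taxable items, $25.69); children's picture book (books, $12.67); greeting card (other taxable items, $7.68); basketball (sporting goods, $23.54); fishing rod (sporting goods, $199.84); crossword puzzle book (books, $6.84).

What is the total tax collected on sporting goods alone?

Bike helmet $40.94: sporting goods → 3.5% + 1.5% county = 5% → $2.047
Soccer ball $26.23: sporting goods → 3.5% + 1.5% county = 5% → $1.3115
Pair of dumbbells (15 lb) $77.08: sporting goods → 3.5% + 1.5% county = 5% → $3.854
Basketball $23.54: sporting goods → 3.5% + 1.5% county = 5% → $1.177
Fishing rod $199.84: sporting goods → 3.5% + 1.5% county = 5% → $9.992
Tax on sporting goods: unrounded sum = $18.3815 → $18.38

$18.38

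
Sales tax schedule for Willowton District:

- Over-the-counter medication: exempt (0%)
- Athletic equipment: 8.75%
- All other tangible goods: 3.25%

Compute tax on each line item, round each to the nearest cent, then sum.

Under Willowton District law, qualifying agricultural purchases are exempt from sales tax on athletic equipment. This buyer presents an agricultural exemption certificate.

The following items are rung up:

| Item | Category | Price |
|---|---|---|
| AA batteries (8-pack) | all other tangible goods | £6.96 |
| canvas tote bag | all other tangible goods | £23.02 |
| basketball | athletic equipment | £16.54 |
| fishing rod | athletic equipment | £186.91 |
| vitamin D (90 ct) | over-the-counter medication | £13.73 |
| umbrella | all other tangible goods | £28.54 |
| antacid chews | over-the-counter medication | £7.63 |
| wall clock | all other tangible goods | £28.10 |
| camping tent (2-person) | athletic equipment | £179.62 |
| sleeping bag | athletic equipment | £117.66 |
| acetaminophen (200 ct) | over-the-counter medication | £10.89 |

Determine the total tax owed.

AA batteries (8-pack) £6.96: all other tangible goods → 3.25% → £0.23
Canvas tote bag £23.02: all other tangible goods → 3.25% → £0.75
Basketball £16.54: athletic equipment, buyer-exempt → 0% → £0.00
Fishing rod £186.91: athletic equipment, buyer-exempt → 0% → £0.00
Vitamin D (90 ct) £13.73: over-the-counter medication → 0% → £0.00
Umbrella £28.54: all other tangible goods → 3.25% → £0.93
Antacid chews £7.63: over-the-counter medication → 0% → £0.00
Wall clock £28.10: all other tangible goods → 3.25% → £0.91
Camping tent (2-person) £179.62: athletic equipment, buyer-exempt → 0% → £0.00
Sleeping bag £117.66: athletic equipment, buyer-exempt → 0% → £0.00
Acetaminophen (200 ct) £10.89: over-the-counter medication → 0% → £0.00
Total tax = £0.23 + £0.75 + £0.93 + £0.91 = £2.82

£2.82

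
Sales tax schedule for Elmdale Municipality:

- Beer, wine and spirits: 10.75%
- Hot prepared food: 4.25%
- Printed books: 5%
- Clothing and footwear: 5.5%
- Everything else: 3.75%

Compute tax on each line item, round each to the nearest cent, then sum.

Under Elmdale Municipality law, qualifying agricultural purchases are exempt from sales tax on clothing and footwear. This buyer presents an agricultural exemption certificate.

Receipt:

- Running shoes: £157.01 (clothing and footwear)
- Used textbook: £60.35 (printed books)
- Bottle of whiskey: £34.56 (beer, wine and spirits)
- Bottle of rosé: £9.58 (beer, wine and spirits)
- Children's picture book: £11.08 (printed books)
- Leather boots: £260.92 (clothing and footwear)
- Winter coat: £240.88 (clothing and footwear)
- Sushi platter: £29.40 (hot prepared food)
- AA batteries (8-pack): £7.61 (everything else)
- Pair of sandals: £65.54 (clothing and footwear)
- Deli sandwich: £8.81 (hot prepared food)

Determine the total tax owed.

Running shoes £157.01: clothing and footwear, buyer-exempt → 0% → £0.00
Used textbook £60.35: printed books → 5% → £3.02
Bottle of whiskey £34.56: beer, wine and spirits → 10.75% → £3.72
Bottle of rosé £9.58: beer, wine and spirits → 10.75% → £1.03
Children's picture book £11.08: printed books → 5% → £0.55
Leather boots £260.92: clothing and footwear, buyer-exempt → 0% → £0.00
Winter coat £240.88: clothing and footwear, buyer-exempt → 0% → £0.00
Sushi platter £29.40: hot prepared food → 4.25% → £1.25
AA batteries (8-pack) £7.61: everything else → 3.75% → £0.29
Pair of sandals £65.54: clothing and footwear, buyer-exempt → 0% → £0.00
Deli sandwich £8.81: hot prepared food → 4.25% → £0.37
Total tax = £3.02 + £3.72 + £1.03 + £0.55 + £1.25 + £0.29 + £0.37 = £10.23

£10.23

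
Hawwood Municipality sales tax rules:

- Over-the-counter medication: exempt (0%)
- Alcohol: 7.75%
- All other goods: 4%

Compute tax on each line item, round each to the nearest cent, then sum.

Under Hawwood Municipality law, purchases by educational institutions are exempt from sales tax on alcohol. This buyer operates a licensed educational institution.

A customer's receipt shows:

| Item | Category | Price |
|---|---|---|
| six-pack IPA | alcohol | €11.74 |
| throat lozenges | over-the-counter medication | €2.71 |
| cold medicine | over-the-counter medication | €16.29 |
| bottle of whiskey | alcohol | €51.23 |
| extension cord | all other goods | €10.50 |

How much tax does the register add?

€0.42

Six-pack IPA €11.74: alcohol, buyer-exempt → 0% → €0.00
Throat lozenges €2.71: over-the-counter medication → 0% → €0.00
Cold medicine €16.29: over-the-counter medication → 0% → €0.00
Bottle of whiskey €51.23: alcohol, buyer-exempt → 0% → €0.00
Extension cord €10.50: all other goods → 4% → €0.42
Total tax = €0.42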